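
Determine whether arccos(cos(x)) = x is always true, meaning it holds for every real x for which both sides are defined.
No, this is NOT an identity.

Claim: arccos(cos(x)) = x.
Test a specific point where both sides are defined: x = -π/3.
LHS = arccos(cos(x)) ≈ 1.0472
RHS = x ≈ -1.0472
Since 1.0472 ≠ -1.0472, the equation fails at this point, so it cannot hold for every real x for which both sides are defined.
arccos only returns values in [0, π], so arccos(cos(x)) = x holds only for x in that interval, not for all real x.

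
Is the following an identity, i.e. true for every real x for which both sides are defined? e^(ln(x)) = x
Claim: e^(ln(x)) = x.
Reasoning: For x > 0, ln(x) is by definition the exponent p such that e^p = x. Raising e to that exponent therefore returns x: e^(ln x) = x.
So the two sides agree for every real x for which both sides are defined.

Conclusion: Yes, this is an identity.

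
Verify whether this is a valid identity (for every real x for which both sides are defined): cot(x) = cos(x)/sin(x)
Yes, this is an identity.

Claim: cot(x) = cos(x)/sin(x).
Reasoning: cot(x) is defined as 1/tan(x) = 1/(sin(x)/cos(x)) = cos(x)/sin(x), wherever sin(x) ≠ 0.
So the two sides agree for every real x for which both sides are defined.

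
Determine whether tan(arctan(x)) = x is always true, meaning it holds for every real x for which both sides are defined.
Yes, this is an identity.

Claim: tan(arctan(x)) = x.
Reasoning: For every real x, arctan(x) is by definition the angle in (-π/2, π/2) whose tangent equals x. Taking the tangent of that angle returns x.
So the two sides agree for every real x for which both sides are defined.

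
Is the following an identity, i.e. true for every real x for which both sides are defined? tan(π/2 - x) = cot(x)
Claim: tan(π/2 - x) = cot(x).
Reasoning: tan(π/2 - x) = sin(π/2 - x)/cos(π/2 - x) = cos(x)/sin(x) = cot(x), using the cofunction identities sin(π/2 - x) = cos(x) and cos(π/2 - x) = sin(x).
So the two sides agree for every real x for which both sides are defined.

Conclusion: Yes, this is an identity.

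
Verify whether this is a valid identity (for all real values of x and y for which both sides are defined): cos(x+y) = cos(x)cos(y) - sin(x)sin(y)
Claim: cos(x+y) = cos(x)cos(y) - sin(x)sin(y).
Reasoning: By Euler's formula e^(i(x+y)) = e^(ix)·e^(iy) = (cos x + i·sin x)(cos y + i·sin y). The real part of the left side is cos(x+y); the real part of the product is cos(x)cos(y) - sin(x)sin(y) (since i·i = -1).
So the two sides agree for all real values of x and y for which both sides are defined.

Conclusion: Yes, this is an identity.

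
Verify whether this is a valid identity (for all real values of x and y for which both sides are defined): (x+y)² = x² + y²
Claim: (x+y)² = x² + y².
Test a specific point where both sides are defined: x = 3/2, y = 4.
LHS = (x+y)² ≈ 30.2500
RHS = x² + y² ≈ 18.2500
Since 30.2500 ≠ 18.2500, the equation fails at this point, so it cannot hold for all real values of x and y for which both sides are defined.
The correct expansion is (x+y)² = x² + 2xy + y²; the cross term 2xy is missing.

Conclusion: No, this is NOT an identity.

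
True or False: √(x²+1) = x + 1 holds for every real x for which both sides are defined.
Claim: √(x²+1) = x + 1.
Test a specific point where both sides are defined: x = -3.
LHS = √(x²+1) ≈ 3.1623
RHS = x + 1 ≈ -2.0000
Since 3.1623 ≠ -2.0000, the equation fails at this point, so it cannot hold for every real x for which both sides are defined.
(x+1)² = x² + 2x + 1 ≠ x² + 1 unless x = 0.

Conclusion: False.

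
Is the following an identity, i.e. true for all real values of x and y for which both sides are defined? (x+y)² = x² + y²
No, this is NOT an identity.

Claim: (x+y)² = x² + y².
Test a specific point where both sides are defined: x = 4, y = 4.
LHS = (x+y)² ≈ 64.0000
RHS = x² + y² ≈ 32.0000
Since 64.0000 ≠ 32.0000, the equation fails at this point, so it cannot hold for all real values of x and y for which both sides are defined.
The correct expansion is (x+y)² = x² + 2xy + y²; the cross term 2xy is missing.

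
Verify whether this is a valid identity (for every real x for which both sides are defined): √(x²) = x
No, this is NOT an identity.

Claim: √(x²) = x.
Test a specific point where both sides are defined: x = -3.
LHS = √(x²) ≈ 3.0000
RHS = x ≈ -3.0000
Since 3.0000 ≠ -3.0000, the equation fails at this point, so it cannot hold for every real x for which both sides are defined.
√(x²) = |x|, which differs from x whenever x < 0 (both sides are defined for every real x).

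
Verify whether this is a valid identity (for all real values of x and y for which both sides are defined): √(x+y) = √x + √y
No, this is NOT an identity.

Claim: √(x+y) = √x + √y.
Test a specific point where both sides are defined: x = 1/2, y = 5.
LHS = √(x+y) ≈ 2.3452
RHS = √x + √y ≈ 2.9432
Since 2.3452 ≠ 2.9432, the equation fails at this point, so it cannot hold for all real values of x and y for which both sides are defined.
Squaring the right side gives x + 2√(xy) + y, not x + y.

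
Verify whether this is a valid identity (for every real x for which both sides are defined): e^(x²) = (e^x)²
Claim: e^(x²) = (e^x)².
Test a specific point where both sides are defined: x = -2.
LHS = e^(x²) ≈ 54.5982
RHS = (e^x)² ≈ 0.0183
Since 54.5982 ≠ 0.0183, the equation fails at this point, so it cannot hold for every real x for which both sides are defined.
(e^x)² = e^(2x), and 2x ≠ x² in general.

Conclusion: No, this is NOT an identity.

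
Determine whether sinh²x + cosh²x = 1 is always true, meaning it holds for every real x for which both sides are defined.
No, this is NOT an identity.

Claim: sinh²x + cosh²x = 1.
Test a specific point where both sides are defined: x = -1.
LHS = sinh²x + cosh²x ≈ 3.7622
RHS = 1 ≈ 1.0000
Since 3.7622 ≠ 1.0000, the equation fails at this point, so it cannot hold for every real x for which both sides are defined.
The correct hyperbolic identity is cosh²x - sinh²x = 1 (a difference); the sum sinh²x + cosh²x equals cosh(2x).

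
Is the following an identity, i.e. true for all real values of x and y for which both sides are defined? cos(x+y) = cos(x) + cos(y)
No, this is NOT an identity.

Claim: cos(x+y) = cos(x) + cos(y).
Test a specific point where both sides are defined: x = 2π/3, y = π.
LHS = cos(x+y) ≈ 0.5000
RHS = cos(x) + cos(y) ≈ -1.5000
Since 0.5000 ≠ -1.5000, the equation fails at this point, so it cannot hold for all real values of x and y for which both sides are defined.
The correct expansion is cos(x+y) = cos(x)cos(y) - sin(x)sin(y); cosine is not additive.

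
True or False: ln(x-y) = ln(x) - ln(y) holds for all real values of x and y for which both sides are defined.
False.

Claim: ln(x-y) = ln(x) - ln(y).
Test a specific point where both sides are defined: x = 3/2, y = 1.
LHS = ln(x-y) ≈ -0.6931
RHS = ln(x) - ln(y) ≈ 0.4055
Since -0.6931 ≠ 0.4055, the equation fails at this point, so it cannot hold for all real values of x and y for which both sides are defined.
ln(x) - ln(y) = ln(x/y), not ln(x-y).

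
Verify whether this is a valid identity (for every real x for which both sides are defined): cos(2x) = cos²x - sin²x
Claim: cos(2x) = cos²x - sin²x.
Reasoning: Put y = x in the addition formula cos(x+y) = cos(x)cos(y) - sin(x)sin(y): cos(2x) = cos²x - sin²x.
So the two sides agree for every real x for which both sides are defined.

Conclusion: Yes, this is an identity.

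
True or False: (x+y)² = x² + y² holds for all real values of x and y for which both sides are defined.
Claim: (x+y)² = x² + y².
Test a specific point where both sides are defined: x = 3/2, y = 5.
LHS = (x+y)² ≈ 42.2500
RHS = x² + y² ≈ 27.2500
Since 42.2500 ≠ 27.2500, the equation fails at this point, so it cannot hold for all real values of x and y for which both sides are defined.
The correct expansion is (x+y)² = x² + 2xy + y²; the cross term 2xy is missing.

Conclusion: False.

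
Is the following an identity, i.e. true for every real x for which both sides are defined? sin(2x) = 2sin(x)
Claim: sin(2x) = 2sin(x).
Test a specific point where both sides are defined: x = 3π/4.
LHS = sin(2x) ≈ -1.0000
RHS = 2sin(x) ≈ 1.4142
Since -1.0000 ≠ 1.4142, the equation fails at this point, so it cannot hold for every real x for which both sides are defined.
The correct double-angle formula is sin(2x) = 2sin(x)cos(x).

Conclusion: No, this is NOT an identity.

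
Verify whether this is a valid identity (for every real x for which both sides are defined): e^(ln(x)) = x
Claim: e^(ln(x)) = x.
Reasoning: For x > 0, ln(x) is by definition the exponent p such that e^p = x. Raising e to that exponent therefore returns x: e^(ln x) = x.
So the two sides agree for every real x for which both sides are defined.

Conclusion: Yes, this is an identity.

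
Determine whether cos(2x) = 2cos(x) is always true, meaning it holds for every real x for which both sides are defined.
Claim: cos(2x) = 2cos(x).
Test a specific point where both sides are defined: x = π/2.
LHS = cos(2x) ≈ -1.0000
RHS = 2cos(x) ≈ 0.0000
Since -1.0000 ≠ 0.0000, the equation fails at this point, so it cannot hold for every real x for which both sides are defined.
The correct double-angle formula is cos(2x) = cos²x - sin²x.

Conclusion: No, this is NOT an identity.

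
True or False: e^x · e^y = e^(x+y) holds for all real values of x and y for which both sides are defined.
Claim: e^x · e^y = e^(x+y).
Reasoning: This is the law of exponents for a common base: multiplying powers adds exponents. E.g. from the series, (Σ x^j/j!)(Σ y^k/k!) = Σ_m (Σ_{j+k=m} x^j y^k/(j!k!)) = Σ_m (x+y)^m/m! by the binomial theorem.
So the two sides agree for all real values of x and y for which both sides are defined.

Conclusion: True.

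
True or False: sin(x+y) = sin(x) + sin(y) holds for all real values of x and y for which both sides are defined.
Claim: sin(x+y) = sin(x) + sin(y).
Test a specific point where both sides are defined: x = π/6, y = 2π/3.
LHS = sin(x+y) ≈ 0.5000
RHS = sin(x) + sin(y) ≈ 1.3660
Since 0.5000 ≠ 1.3660, the equation fails at this point, so it cannot hold for all real values of x and y for which both sides are defined.
The correct expansion is sin(x+y) = sin(x)cos(y) + cos(x)sin(y); sine is not additive.

Conclusion: False.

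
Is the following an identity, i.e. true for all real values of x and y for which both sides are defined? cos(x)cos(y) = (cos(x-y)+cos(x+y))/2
Yes, this is an identity.

Claim: cos(x)cos(y) = (cos(x-y)+cos(x+y))/2.
Reasoning: cos(x-y) = cos(x)cos(y) + sin(x)sin(y) and cos(x+y) = cos(x)cos(y) - sin(x)sin(y). Adding, cos(x-y) + cos(x+y) = 2cos(x)cos(y); divide by 2.
So the two sides agree for all real values of x and y for which both sides are defined.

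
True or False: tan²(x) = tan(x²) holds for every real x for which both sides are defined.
Claim: tan²(x) = tan(x²).
Test a specific point where both sides are defined: x = π/3.
LHS = tan²(x) ≈ 3.0000
RHS = tan(x²) ≈ 1.9485
Since 3.0000 ≠ 1.9485, the equation fails at this point, so it cannot hold for every real x for which both sides are defined.
tan²(x) means (tan x)², squaring the output; tan(x²) squares the input. These are different functions.

Conclusion: False.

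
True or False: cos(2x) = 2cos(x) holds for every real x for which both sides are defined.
Claim: cos(2x) = 2cos(x).
Test a specific point where both sides are defined: x = -π/2.
LHS = cos(2x) ≈ -1.0000
RHS = 2cos(x) ≈ 0.0000
Since -1.0000 ≠ 0.0000, the equation fails at this point, so it cannot hold for every real x for which both sides are defined.
The correct double-angle formula is cos(2x) = cos²x - sin²x.

Conclusion: False.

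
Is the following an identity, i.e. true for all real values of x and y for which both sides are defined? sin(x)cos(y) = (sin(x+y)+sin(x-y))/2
Yes, this is an identity.

Claim: sin(x)cos(y) = (sin(x+y)+sin(x-y))/2.
Reasoning: sin(x+y) = sin(x)cos(y) + cos(x)sin(y) and sin(x-y) = sin(x)cos(y) - cos(x)sin(y). Adding, sin(x+y) + sin(x-y) = 2sin(x)cos(y); divide by 2.
So the two sides agree for all real values of x and y for which both sides are defined.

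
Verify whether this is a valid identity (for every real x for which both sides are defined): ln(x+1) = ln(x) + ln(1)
No, this is NOT an identity.

Claim: ln(x+1) = ln(x) + ln(1).
Test a specific point where both sides are defined: x = 5.
LHS = ln(x+1) ≈ 1.7918
RHS = ln(x) + ln(1) ≈ 1.6094
Since 1.7918 ≠ 1.6094, the equation fails at this point, so it cannot hold for every real x for which both sides are defined.
ln(1) = 0, so the right side is just ln(x), which differs from ln(x+1).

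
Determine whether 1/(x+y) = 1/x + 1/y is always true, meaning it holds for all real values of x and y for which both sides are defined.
Claim: 1/(x+y) = 1/x + 1/y.
Test a specific point where both sides are defined: x = -3, y = 5.
LHS = 1/(x+y) ≈ 0.5000
RHS = 1/x + 1/y ≈ -0.1333
Since 0.5000 ≠ -0.1333, the equation fails at this point, so it cannot hold for all real values of x and y for which both sides are defined.
1/x + 1/y = (x+y)/(xy), which is not 1/(x+y).

Conclusion: No, this is NOT an identity.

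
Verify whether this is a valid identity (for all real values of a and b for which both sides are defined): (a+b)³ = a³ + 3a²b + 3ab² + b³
Claim: (a+b)³ = a³ + 3a²b + 3ab² + b³.
Reasoning: (a+b)³ = (a+b)(a+b)² = (a+b)(a² + 2ab + b²) = a³ + 2a²b + ab² + a²b + 2ab² + b³ = a³ + 3a²b + 3ab² + b³.
So the two sides agree for all real values of a and b for which both sides are defined.

Conclusion: Yes, this is an identity.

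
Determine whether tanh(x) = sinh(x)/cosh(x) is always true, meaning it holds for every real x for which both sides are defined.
Yes, this is an identity.

Claim: tanh(x) = sinh(x)/cosh(x).
Reasoning: tanh(x) is defined as sinh(x)/cosh(x) = (e^x - e^-x)/(e^x + e^-x); cosh(x) ≥ 1 is never zero, so this holds for every real x.
So the two sides agree for every real x for which both sides are defined.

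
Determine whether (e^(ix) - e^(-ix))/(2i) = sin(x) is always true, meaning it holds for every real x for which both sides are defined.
Claim: (e^(ix) - e^(-ix))/(2i) = sin(x).
Reasoning: By Euler's formula e^(ix) = cos(x) + i·sin(x) and e^(-ix) = cos(x) - i·sin(x). Subtracting cancels the cosine terms: e^(ix) - e^(-ix) = 2i·sin(x); divide by 2i.
So the two sides agree for every real x for which both sides are defined.

Conclusion: Yes, this is an identity.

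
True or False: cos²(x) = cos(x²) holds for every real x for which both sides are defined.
False.

Claim: cos²(x) = cos(x²).
Test a specific point where both sides are defined: x = 3π/4.
LHS = cos²(x) ≈ 0.5000
RHS = cos(x²) ≈ 0.7442
Since 0.5000 ≠ 0.7442, the equation fails at this point, so it cannot hold for every real x for which both sides are defined.
cos²(x) means (cos x)², squaring the output; cos(x²) squares the input. These are different functions.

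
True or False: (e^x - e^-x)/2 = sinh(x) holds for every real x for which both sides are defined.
Claim: (e^x - e^-x)/2 = sinh(x).
Reasoning: This is exactly the definition of the hyperbolic sine: sinh(x) := (e^x - e^-x)/2.
So the two sides agree for every real x for which both sides are defined.

Conclusion: True.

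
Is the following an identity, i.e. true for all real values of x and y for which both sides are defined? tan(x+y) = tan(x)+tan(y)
Claim: tan(x+y) = tan(x)+tan(y).
Test a specific point where both sides are defined: x = 3π/4, y = -π/6.
LHS = tan(x+y) ≈ -3.7321
RHS = tan(x)+tan(y) ≈ -1.5774
Since -3.7321 ≠ -1.5774, the equation fails at this point, so it cannot hold for all real values of x and y for which both sides are defined.
The correct formula is tan(x+y) = (tan(x) + tan(y))/(1 - tan(x)tan(y)).

Conclusion: No, this is NOT an identity.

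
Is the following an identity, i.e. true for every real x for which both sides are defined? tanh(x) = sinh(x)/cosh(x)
Claim: tanh(x) = sinh(x)/cosh(x).
Reasoning: tanh(x) is defined as sinh(x)/cosh(x) = (e^x - e^-x)/(e^x + e^-x); cosh(x) ≥ 1 is never zero, so this holds for every real x.
So the two sides agree for every real x for which both sides are defined.

Conclusion: Yes, this is an identity.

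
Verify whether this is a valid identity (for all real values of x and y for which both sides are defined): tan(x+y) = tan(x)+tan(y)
Claim: tan(x+y) = tan(x)+tan(y).
Test a specific point where both sides are defined: x = -π/4, y = -π/3.
LHS = tan(x+y) ≈ 3.7321
RHS = tan(x)+tan(y) ≈ -2.7321
Since 3.7321 ≠ -2.7321, the equation fails at this point, so it cannot hold for all real values of x and y for which both sides are defined.
The correct formula is tan(x+y) = (tan(x) + tan(y))/(1 - tan(x)tan(y)).

Conclusion: No, this is NOT an identity.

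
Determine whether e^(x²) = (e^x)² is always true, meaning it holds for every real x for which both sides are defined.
No, this is NOT an identity.

Claim: e^(x²) = (e^x)².
Test a specific point where both sides are defined: x = 3.
LHS = e^(x²) ≈ 8103.0839
RHS = (e^x)² ≈ 403.4288
Since 8103.0839 ≠ 403.4288, the equation fails at this point, so it cannot hold for every real x for which both sides are defined.
(e^x)² = e^(2x), and 2x ≠ x² in general.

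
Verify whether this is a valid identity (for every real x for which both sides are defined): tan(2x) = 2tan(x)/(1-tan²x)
Yes, this is an identity.

Claim: tan(2x) = 2tan(x)/(1-tan²x).
Reasoning: tan(2x) = sin(2x)/cos(2x) = 2sin(x)cos(x) / (cos²x - sin²x). Divide numerator and denominator by cos²x: 2tan(x) / (1 - tan²x).
So the two sides agree for every real x for which both sides are defined.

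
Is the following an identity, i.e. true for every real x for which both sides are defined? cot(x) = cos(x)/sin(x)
Claim: cot(x) = cos(x)/sin(x).
Reasoning: cot(x) is defined as 1/tan(x) = 1/(sin(x)/cos(x)) = cos(x)/sin(x), wherever sin(x) ≠ 0.
So the two sides agree for every real x for which both sides are defined.

Conclusion: Yes, this is an identity.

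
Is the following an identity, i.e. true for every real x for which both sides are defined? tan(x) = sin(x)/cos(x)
Yes, this is an identity.

Claim: tan(x) = sin(x)/cos(x).
Reasoning: For an angle x whose terminal point on the unit circle is (cos x, sin x), tan(x) is defined as the ratio (second coordinate)/(first coordinate) = sin(x)/cos(x), wherever cos(x) ≠ 0.
So the two sides agree for every real x for which both sides are defined.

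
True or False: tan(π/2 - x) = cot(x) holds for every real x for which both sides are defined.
Claim: tan(π/2 - x) = cot(x).
Reasoning: tan(π/2 - x) = sin(π/2 - x)/cos(π/2 - x) = cos(x)/sin(x) = cot(x), using the cofunction identities sin(π/2 - x) = cos(x) and cos(π/2 - x) = sin(x).
So the two sides agree for every real x for which both sides are defined.

Conclusion: True.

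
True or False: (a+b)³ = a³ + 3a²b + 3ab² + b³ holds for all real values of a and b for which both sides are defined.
Claim: (a+b)³ = a³ + 3a²b + 3ab² + b³.
Reasoning: (a+b)³ = (a+b)(a+b)² = (a+b)(a² + 2ab + b²) = a³ + 2a²b + ab² + a²b + 2ab² + b³ = a³ + 3a²b + 3ab² + b³.
So the two sides agree for all real values of a and b for which both sides are defined.

Conclusion: True.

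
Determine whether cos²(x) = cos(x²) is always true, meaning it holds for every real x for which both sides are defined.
No, this is NOT an identity.

Claim: cos²(x) = cos(x²).
Test a specific point where both sides are defined: x = π.
LHS = cos²(x) ≈ 1.0000
RHS = cos(x²) ≈ -0.9027
Since 1.0000 ≠ -0.9027, the equation fails at this point, so it cannot hold for every real x for which both sides are defined.
cos²(x) means (cos x)², squaring the output; cos(x²) squares the input. These are different functions.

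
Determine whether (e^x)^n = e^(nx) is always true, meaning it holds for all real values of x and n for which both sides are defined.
Claim: (e^x)^n = e^(nx).
Reasoning: e^x is a positive real number, and for a positive base B and real exponent n, B^n = e^(n·ln B). With B = e^x, ln B = x, so (e^x)^n = e^(n·x).
So the two sides agree for all real values of x and n for which both sides are defined.

Conclusion: Yes, this is an identity.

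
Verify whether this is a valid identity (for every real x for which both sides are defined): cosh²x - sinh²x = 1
Yes, this is an identity.

Claim: cosh²x - sinh²x = 1.
Reasoning: With cosh(x) = (e^x + e^-x)/2 and sinh(x) = (e^x - e^-x)/2: cosh²x = (e^(2x) + 2 + e^(-2x))/4 and sinh²x = (e^(2x) - 2 + e^(-2x))/4. Subtracting leaves 4/4 = 1.
So the two sides agree for every real x for which both sides are defined.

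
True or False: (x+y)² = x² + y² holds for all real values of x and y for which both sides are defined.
False.

Claim: (x+y)² = x² + y².
Test a specific point where both sides are defined: x = 2, y = 5.
LHS = (x+y)² ≈ 49.0000
RHS = x² + y² ≈ 29.0000
Since 49.0000 ≠ 29.0000, the equation fails at this point, so it cannot hold for all real values of x and y for which both sides are defined.
The correct expansion is (x+y)² = x² + 2xy + y²; the cross term 2xy is missing.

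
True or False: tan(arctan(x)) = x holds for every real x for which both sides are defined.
True.

Claim: tan(arctan(x)) = x.
Reasoning: For every real x, arctan(x) is by definition the angle in (-π/2, π/2) whose tangent equals x. Taking the tangent of that angle returns x.
So the two sides agree for every real x for which both sides are defined.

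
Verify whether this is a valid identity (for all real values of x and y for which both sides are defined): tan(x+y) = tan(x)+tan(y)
Claim: tan(x+y) = tan(x)+tan(y).
Test a specific point where both sides are defined: x = 3π/4, y = -π/6.
LHS = tan(x+y) ≈ -3.7321
RHS = tan(x)+tan(y) ≈ -1.5774
Since -3.7321 ≠ -1.5774, the equation fails at this point, so it cannot hold for all real values of x and y for which both sides are defined.
The correct formula is tan(x+y) = (tan(x) + tan(y))/(1 - tan(x)tan(y)).

Conclusion: No, this is NOT an identity.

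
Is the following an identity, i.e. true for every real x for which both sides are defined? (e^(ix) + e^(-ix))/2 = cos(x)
Claim: (e^(ix) + e^(-ix))/2 = cos(x).
Reasoning: By Euler's formula e^(ix) = cos(x) + i·sin(x) and e^(-ix) = cos(x) - i·sin(x). Adding cancels the sine terms: e^(ix) + e^(-ix) = 2cos(x); divide by 2.
So the two sides agree for every real x for which both sides are defined.

Conclusion: Yes, this is an identity.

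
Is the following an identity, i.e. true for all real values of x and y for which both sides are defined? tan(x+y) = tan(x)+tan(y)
No, this is NOT an identity.

Claim: tan(x+y) = tan(x)+tan(y).
Test a specific point where both sides are defined: x = -π/6, y = π/3.
LHS = tan(x+y) ≈ 0.5774
RHS = tan(x)+tan(y) ≈ 1.1547
Since 0.5774 ≠ 1.1547, the equation fails at this point, so it cannot hold for all real values of x and y for which both sides are defined.
The correct formula is tan(x+y) = (tan(x) + tan(y))/(1 - tan(x)tan(y)).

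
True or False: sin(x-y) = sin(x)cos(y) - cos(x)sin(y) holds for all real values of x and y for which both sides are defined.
Claim: sin(x-y) = sin(x)cos(y) - cos(x)sin(y).
Reasoning: Replace y by -y in sin(x+y) = sin(x)cos(y) + cos(x)sin(y) and use cos(-y) = cos(y), sin(-y) = -sin(y): sin(x-y) = sin(x)cos(y) - cos(x)sin(y).
So the two sides agree for all real values of x and y for which both sides are defined.

Conclusion: True.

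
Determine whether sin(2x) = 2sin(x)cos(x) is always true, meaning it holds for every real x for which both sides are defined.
Claim: sin(2x) = 2sin(x)cos(x).
Reasoning: Put y = x in the addition formula sin(x+y) = sin(x)cos(y) + cos(x)sin(y): sin(2x) = sin(x)cos(x) + cos(x)sin(x) = 2sin(x)cos(x).
So the two sides agree for every real x for which both sides are defined.

Conclusion: Yes, this is an identity.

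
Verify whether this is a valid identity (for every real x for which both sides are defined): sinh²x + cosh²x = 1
No, this is NOT an identity.

Claim: sinh²x + cosh²x = 1.
Test a specific point where both sides are defined: x = -3.
LHS = sinh²x + cosh²x ≈ 201.7156
RHS = 1 ≈ 1.0000
Since 201.7156 ≠ 1.0000, the equation fails at this point, so it cannot hold for every real x for which both sides are defined.
The correct hyperbolic identity is cosh²x - sinh²x = 1 (a difference); the sum sinh²x + cosh²x equals cosh(2x).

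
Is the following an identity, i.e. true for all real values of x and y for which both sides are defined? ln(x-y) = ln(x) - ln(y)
No, this is NOT an identity.

Claim: ln(x-y) = ln(x) - ln(y).
Test a specific point where both sides are defined: x = 5, y = 1.
LHS = ln(x-y) ≈ 1.3863
RHS = ln(x) - ln(y) ≈ 1.6094
Since 1.3863 ≠ 1.6094, the equation fails at this point, so it cannot hold for all real values of x and y for which both sides are defined.
ln(x) - ln(y) = ln(x/y), not ln(x-y).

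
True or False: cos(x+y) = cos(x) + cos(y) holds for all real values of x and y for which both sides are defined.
False.

Claim: cos(x+y) = cos(x) + cos(y).
Test a specific point where both sides are defined: x = -π/2, y = -π/3.
LHS = cos(x+y) ≈ -0.8660
RHS = cos(x) + cos(y) ≈ 0.5000
Since -0.8660 ≠ 0.5000, the equation fails at this point, so it cannot hold for all real values of x and y for which both sides are defined.
The correct expansion is cos(x+y) = cos(x)cos(y) - sin(x)sin(y); cosine is not additive.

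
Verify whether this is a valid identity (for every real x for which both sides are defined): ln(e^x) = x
Claim: ln(e^x) = x.
Reasoning: ln is the inverse of the exponential: ln(e^x) asks for the exponent p with e^p = e^x, and since e^p is one-to-one that exponent is p = x.
So the two sides agree for every real x for which both sides are defined.

Conclusion: Yes, this is an identity.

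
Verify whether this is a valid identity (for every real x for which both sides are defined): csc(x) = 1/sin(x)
Claim: csc(x) = 1/sin(x).
Reasoning: csc(x) is by definition the reciprocal of sin(x), wherever sin(x) ≠ 0.
So the two sides agree for every real x for which both sides are defined.

Conclusion: Yes, this is an identity.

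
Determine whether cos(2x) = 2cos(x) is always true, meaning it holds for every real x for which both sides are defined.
No, this is NOT an identity.

Claim: cos(2x) = 2cos(x).
Test a specific point where both sides are defined: x = 2π/3.
LHS = cos(2x) ≈ -0.5000
RHS = 2cos(x) ≈ -1.0000
Since -0.5000 ≠ -1.0000, the equation fails at this point, so it cannot hold for every real x for which both sides are defined.
The correct double-angle formula is cos(2x) = cos²x - sin²x.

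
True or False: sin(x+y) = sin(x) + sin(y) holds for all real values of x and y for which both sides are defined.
Claim: sin(x+y) = sin(x) + sin(y).
Test a specific point where both sides are defined: x = π, y = -π/2.
LHS = sin(x+y) ≈ 1.0000
RHS = sin(x) + sin(y) ≈ -1.0000
Since 1.0000 ≠ -1.0000, the equation fails at this point, so it cannot hold for all real values of x and y for which both sides are defined.
The correct expansion is sin(x+y) = sin(x)cos(y) + cos(x)sin(y); sine is not additive.

Conclusion: False.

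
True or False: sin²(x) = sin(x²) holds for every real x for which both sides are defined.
Claim: sin²(x) = sin(x²).
Test a specific point where both sides are defined: x = -π/4.
LHS = sin²(x) ≈ 0.5000
RHS = sin(x²) ≈ 0.5785
Since 0.5000 ≠ 0.5785, the equation fails at this point, so it cannot hold for every real x for which both sides are defined.
sin²(x) means (sin x)², squaring the output; sin(x²) squares the input. These are different functions.

Conclusion: False.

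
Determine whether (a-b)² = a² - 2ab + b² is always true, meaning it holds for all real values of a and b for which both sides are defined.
Yes, this is an identity.

Claim: (a-b)² = a² - 2ab + b².
Reasoning: Expand: (a-b)² = (a-b)(a-b) = a·a - a·b - b·a + b·b = a² - 2ab + b².
So the two sides agree for all real values of a and b for which both sides are defined.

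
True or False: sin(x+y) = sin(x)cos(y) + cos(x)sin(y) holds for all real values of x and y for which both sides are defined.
True.

Claim: sin(x+y) = sin(x)cos(y) + cos(x)sin(y).
Reasoning: By Euler's formula e^(i(x+y)) = e^(ix)·e^(iy) = (cos x + i·sin x)(cos y + i·sin y). The imaginary part of the left side is sin(x+y); the imaginary part of the product is sin(x)cos(y) + cos(x)sin(y).
So the two sides agree for all real values of x and y for which both sides are defined.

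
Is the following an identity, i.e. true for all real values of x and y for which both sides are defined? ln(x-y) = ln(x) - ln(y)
No, this is NOT an identity.

Claim: ln(x-y) = ln(x) - ln(y).
Test a specific point where both sides are defined: x = 4, y = 1.
LHS = ln(x-y) ≈ 1.0986
RHS = ln(x) - ln(y) ≈ 1.3863
Since 1.0986 ≠ 1.3863, the equation fails at this point, so it cannot hold for all real values of x and y for which both sides are defined.
ln(x) - ln(y) = ln(x/y), not ln(x-y).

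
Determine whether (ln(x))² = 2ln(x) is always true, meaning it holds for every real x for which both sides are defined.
No, this is NOT an identity.

Claim: (ln(x))² = 2ln(x).
Test a specific point where both sides are defined: x = 2.
LHS = (ln(x))² ≈ 0.4805
RHS = 2ln(x) ≈ 1.3863
Since 0.4805 ≠ 1.3863, the equation fails at this point, so it cannot hold for every real x for which both sides are defined.
2ln(x) equals ln(x²), which is not the same as (ln x)².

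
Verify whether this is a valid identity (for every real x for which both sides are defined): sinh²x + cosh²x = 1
Claim: sinh²x + cosh²x = 1.
Test a specific point where both sides are defined: x = -1.
LHS = sinh²x + cosh²x ≈ 3.7622
RHS = 1 ≈ 1.0000
Since 3.7622 ≠ 1.0000, the equation fails at this point, so it cannot hold for every real x for which both sides are defined.
The correct hyperbolic identity is cosh²x - sinh²x = 1 (a difference); the sum sinh²x + cosh²x equals cosh(2x).

Conclusion: No, this is NOT an identity.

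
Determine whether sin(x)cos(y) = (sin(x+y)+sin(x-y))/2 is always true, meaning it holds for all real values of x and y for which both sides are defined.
Yes, this is an identity.

Claim: sin(x)cos(y) = (sin(x+y)+sin(x-y))/2.
Reasoning: sin(x+y) = sin(x)cos(y) + cos(x)sin(y) and sin(x-y) = sin(x)cos(y) - cos(x)sin(y). Adding, sin(x+y) + sin(x-y) = 2sin(x)cos(y); divide by 2.
So the two sides agree for all real values of x and y for which both sides are defined.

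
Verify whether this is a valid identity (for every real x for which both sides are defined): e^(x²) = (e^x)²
Claim: e^(x²) = (e^x)².
Test a specific point where both sides are defined: x = -3.
LHS = e^(x²) ≈ 8103.0839
RHS = (e^x)² ≈ 0.0025
Since 8103.0839 ≠ 0.0025, the equation fails at this point, so it cannot hold for every real x for which both sides are defined.
(e^x)² = e^(2x), and 2x ≠ x² in general.

Conclusion: No, this is NOT an identity.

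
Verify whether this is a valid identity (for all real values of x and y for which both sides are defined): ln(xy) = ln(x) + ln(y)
Yes, this is an identity.

Claim: ln(xy) = ln(x) + ln(y).
Reasoning: Both sides are simultaneously defined only when x, y > 0. Write x = e^p, y = e^q (p = ln x, q = ln y). Then xy = e^p · e^q = e^(p+q), so ln(xy) = p + q = ln(x) + ln(y).
So the two sides agree for all real values of x and y for which both sides are defined.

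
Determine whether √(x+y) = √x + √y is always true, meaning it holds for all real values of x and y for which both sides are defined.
Claim: √(x+y) = √x + √y.
Test a specific point where both sides are defined: x = 5, y = 1.
LHS = √(x+y) ≈ 2.4495
RHS = √x + √y ≈ 3.2361
Since 2.4495 ≠ 3.2361, the equation fails at this point, so it cannot hold for all real values of x and y for which both sides are defined.
Squaring the right side gives x + 2√(xy) + y, not x + y.

Conclusion: No, this is NOT an identity.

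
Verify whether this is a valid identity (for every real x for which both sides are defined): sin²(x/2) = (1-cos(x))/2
Yes, this is an identity.

Claim: sin²(x/2) = (1-cos(x))/2.
Reasoning: Use cos(2θ) = 1 - 2sin²θ with θ = x/2: cos(x) = 1 - 2sin²(x/2). Solving for sin²(x/2) gives (1 - cos(x))/2.
So the two sides agree for every real x for which both sides are defined.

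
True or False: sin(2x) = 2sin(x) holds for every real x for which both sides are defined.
Claim: sin(2x) = 2sin(x).
Test a specific point where both sides are defined: x = π/4.
LHS = sin(2x) ≈ 1.0000
RHS = 2sin(x) ≈ 1.4142
Since 1.0000 ≠ 1.4142, the equation fails at this point, so it cannot hold for every real x for which both sides are defined.
The correct double-angle formula is sin(2x) = 2sin(x)cos(x).

Conclusion: False.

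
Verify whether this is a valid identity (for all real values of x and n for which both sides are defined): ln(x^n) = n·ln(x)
Yes, this is an identity.

Claim: ln(x^n) = n·ln(x).
Reasoning: The right side requires x > 0. For x > 0, x^n = (e^(ln x))^n = e^(n·ln x), so taking ln of both sides gives ln(x^n) = n·ln(x).
So the two sides agree for all real values of x and n for which both sides are defined.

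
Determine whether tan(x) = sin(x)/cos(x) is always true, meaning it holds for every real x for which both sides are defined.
Yes, this is an identity.

Claim: tan(x) = sin(x)/cos(x).
Reasoning: For an angle x whose terminal point on the unit circle is (cos x, sin x), tan(x) is defined as the ratio (second coordinate)/(first coordinate) = sin(x)/cos(x), wherever cos(x) ≠ 0.
So the two sides agree for every real x for which both sides are defined.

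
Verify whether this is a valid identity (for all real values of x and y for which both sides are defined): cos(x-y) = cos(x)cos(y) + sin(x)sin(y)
Claim: cos(x-y) = cos(x)cos(y) + sin(x)sin(y).
Reasoning: Replace y by -y in cos(x+y) = cos(x)cos(y) - sin(x)sin(y) and use cos(-y) = cos(y), sin(-y) = -sin(y): cos(x-y) = cos(x)cos(y) + sin(x)sin(y).
So the two sides agree for all real values of x and y for which both sides are defined.

Conclusion: Yes, this is an identity.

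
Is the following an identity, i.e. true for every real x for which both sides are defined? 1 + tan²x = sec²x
Claim: 1 + tan²x = sec²x.
Reasoning: Start from sin²x + cos²x = 1 and divide every term by cos²x (allowed wherever tan x and sec x are defined): tan²x + 1 = 1/cos²x = sec²x.
So the two sides agree for every real x for which both sides are defined.

Conclusion: Yes, this is an identity.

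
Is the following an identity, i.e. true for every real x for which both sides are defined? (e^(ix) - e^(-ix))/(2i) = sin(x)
Yes, this is an identity.

Claim: (e^(ix) - e^(-ix))/(2i) = sin(x).
Reasoning: By Euler's formula e^(ix) = cos(x) + i·sin(x) and e^(-ix) = cos(x) - i·sin(x). Subtracting cancels the cosine terms: e^(ix) - e^(-ix) = 2i·sin(x); divide by 2i.
So the two sides agree for every real x for which both sides are defined.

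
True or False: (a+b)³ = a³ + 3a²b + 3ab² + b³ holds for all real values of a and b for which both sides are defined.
True.

Claim: (a+b)³ = a³ + 3a²b + 3ab² + b³.
Reasoning: (a+b)³ = (a+b)(a+b)² = (a+b)(a² + 2ab + b²) = a³ + 2a²b + ab² + a²b + 2ab² + b³ = a³ + 3a²b + 3ab² + b³.
So the two sides agree for all real values of a and b for which both sides are defined.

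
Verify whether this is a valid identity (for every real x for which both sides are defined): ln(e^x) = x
Claim: ln(e^x) = x.
Reasoning: ln is the inverse of the exponential: ln(e^x) asks for the exponent p with e^p = e^x, and since e^p is one-to-one that exponent is p = x.
So the two sides agree for every real x for which both sides are defined.

Conclusion: Yes, this is an identity.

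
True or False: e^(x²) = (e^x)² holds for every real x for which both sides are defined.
False.

Claim: e^(x²) = (e^x)².
Test a specific point where both sides are defined: x = -3.
LHS = e^(x²) ≈ 8103.0839
RHS = (e^x)² ≈ 0.0025
Since 8103.0839 ≠ 0.0025, the equation fails at this point, so it cannot hold for every real x for which both sides are defined.
(e^x)² = e^(2x), and 2x ≠ x² in general.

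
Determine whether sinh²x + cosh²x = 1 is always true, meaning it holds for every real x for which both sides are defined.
Claim: sinh²x + cosh²x = 1.
Test a specific point where both sides are defined: x = 4.
LHS = sinh²x + cosh²x ≈ 1490.4792
RHS = 1 ≈ 1.0000
Since 1490.4792 ≠ 1.0000, the equation fails at this point, so it cannot hold for every real x for which both sides are defined.
The correct hyperbolic identity is cosh²x - sinh²x = 1 (a difference); the sum sinh²x + cosh²x equals cosh(2x).

Conclusion: No, this is NOT an identity.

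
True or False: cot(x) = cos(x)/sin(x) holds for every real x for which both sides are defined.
True.

Claim: cot(x) = cos(x)/sin(x).
Reasoning: cot(x) is defined as 1/tan(x) = 1/(sin(x)/cos(x)) = cos(x)/sin(x), wherever sin(x) ≠ 0.
So the two sides agree for every real x for which both sides are defined.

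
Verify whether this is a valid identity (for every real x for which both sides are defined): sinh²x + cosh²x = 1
No, this is NOT an identity.

Claim: sinh²x + cosh²x = 1.
Test a specific point where both sides are defined: x = 1.
LHS = sinh²x + cosh²x ≈ 3.7622
RHS = 1 ≈ 1.0000
Since 3.7622 ≠ 1.0000, the equation fails at this point, so it cannot hold for every real x for which both sides are defined.
The correct hyperbolic identity is cosh²x - sinh²x = 1 (a difference); the sum sinh²x + cosh²x equals cosh(2x).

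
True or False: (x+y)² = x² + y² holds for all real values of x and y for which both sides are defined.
Claim: (x+y)² = x² + y².
Test a specific point where both sides are defined: x = -1, y = 2.
LHS = (x+y)² ≈ 1.0000
RHS = x² + y² ≈ 5.0000
Since 1.0000 ≠ 5.0000, the equation fails at this point, so it cannot hold for all real values of x and y for which both sides are defined.
The correct expansion is (x+y)² = x² + 2xy + y²; the cross term 2xy is missing.

Conclusion: False.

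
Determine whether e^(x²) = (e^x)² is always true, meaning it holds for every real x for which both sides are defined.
Claim: e^(x²) = (e^x)².
Test a specific point where both sides are defined: x = -2.
LHS = e^(x²) ≈ 54.5982
RHS = (e^x)² ≈ 0.0183
Since 54.5982 ≠ 0.0183, the equation fails at this point, so it cannot hold for every real x for which both sides are defined.
(e^x)² = e^(2x), and 2x ≠ x² in general.

Conclusion: No, this is NOT an identity.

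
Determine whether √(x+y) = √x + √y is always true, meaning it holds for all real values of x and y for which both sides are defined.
Claim: √(x+y) = √x + √y.
Test a specific point where both sides are defined: x = 5, y = 2.
LHS = √(x+y) ≈ 2.6458
RHS = √x + √y ≈ 3.6503
Since 2.6458 ≠ 3.6503, the equation fails at this point, so it cannot hold for all real values of x and y for which both sides are defined.
Squaring the right side gives x + 2√(xy) + y, not x + y.

Conclusion: No, this is NOT an identity.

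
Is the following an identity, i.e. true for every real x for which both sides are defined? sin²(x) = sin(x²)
Claim: sin²(x) = sin(x²).
Test a specific point where both sides are defined: x = π/4.
LHS = sin²(x) ≈ 0.5000
RHS = sin(x²) ≈ 0.5785
Since 0.5000 ≠ 0.5785, the equation fails at this point, so it cannot hold for every real x for which both sides are defined.
sin²(x) means (sin x)², squaring the output; sin(x²) squares the input. These are different functions.

Conclusion: No, this is NOT an identity.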